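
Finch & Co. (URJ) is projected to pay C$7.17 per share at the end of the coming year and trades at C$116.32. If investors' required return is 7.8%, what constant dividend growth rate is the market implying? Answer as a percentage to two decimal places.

From P₀ = D₁/(r − g), the implied growth is g = r − D₁/P₀.
g = 0.078 − 7.17/116.32 = 0.078 − 0.06164 = 0.01636

1.64%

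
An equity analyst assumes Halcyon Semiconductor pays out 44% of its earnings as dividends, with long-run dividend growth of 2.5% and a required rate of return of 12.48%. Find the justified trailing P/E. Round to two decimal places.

4.52

Justified trailing P/E = b(1+g)/(r−g) = 0.44×(1+0.025)/(0.1248−0.025) = 4.5190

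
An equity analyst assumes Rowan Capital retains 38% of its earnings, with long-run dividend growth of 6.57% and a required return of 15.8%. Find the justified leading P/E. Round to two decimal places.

6.72

Payout ratio b = 1 − 0.38 = 0.62.
Justified leading P/E = b/(r−g) = 0.62/(0.158−0.0657) = 6.7172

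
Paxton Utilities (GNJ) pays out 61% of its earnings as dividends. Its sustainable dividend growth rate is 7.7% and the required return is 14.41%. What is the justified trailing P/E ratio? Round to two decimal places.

9.79

Justified trailing P/E = b(1+g)/(r−g) = 0.61×(1+0.077)/(0.1441−0.077) = 9.7909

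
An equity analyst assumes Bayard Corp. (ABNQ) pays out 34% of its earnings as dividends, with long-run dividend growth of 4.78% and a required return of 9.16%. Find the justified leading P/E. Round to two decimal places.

7.76

Justified leading P/E = b/(r−g) = 0.34/(0.0916−0.0478) = 7.7626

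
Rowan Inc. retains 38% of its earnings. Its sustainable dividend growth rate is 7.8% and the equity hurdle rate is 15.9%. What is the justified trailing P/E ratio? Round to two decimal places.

Payout ratio b = 1 − 0.38 = 0.62.
Justified trailing P/E = b(1+g)/(r−g) = 0.62×(1+0.078)/(0.159−0.078) = 8.2514

8.25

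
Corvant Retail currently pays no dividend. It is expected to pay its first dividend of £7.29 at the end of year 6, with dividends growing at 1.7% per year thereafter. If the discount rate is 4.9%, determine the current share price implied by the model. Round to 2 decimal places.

Deferred-dividend DDM. At t=5 the remaining stream is a growing perpetuity with first payment D_6 = 7.29.
V_5 = D_6/(r−g) = 7.29/(0.049−0.017) = 227.8125
P₀ = V_5/(1+r)^5 = 227.8125/(1+0.049)^5 = 179.3495

£179.35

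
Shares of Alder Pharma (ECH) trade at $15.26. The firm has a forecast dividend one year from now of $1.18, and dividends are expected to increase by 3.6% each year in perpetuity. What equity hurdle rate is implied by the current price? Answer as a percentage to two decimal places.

Rearranging the constant-growth DDM: r = D₁/P₀ + g.
r = 1.1800 / 15.26 + 0.036 = 0.07733 + 0.036 = 0.11333

11.33%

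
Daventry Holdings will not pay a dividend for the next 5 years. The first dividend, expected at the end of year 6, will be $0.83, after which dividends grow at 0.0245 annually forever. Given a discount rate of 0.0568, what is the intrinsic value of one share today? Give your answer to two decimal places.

Deferred-dividend DDM. At t=5 the remaining stream is a growing perpetuity with first payment D_6 = 0.83.
V_5 = D_6/(r−g) = 0.83/(0.0568−0.0245) = 25.6966
P₀ = V_5/(1+r)^5 = 25.6966/(1+0.0568)^5 = 19.4945

$19.49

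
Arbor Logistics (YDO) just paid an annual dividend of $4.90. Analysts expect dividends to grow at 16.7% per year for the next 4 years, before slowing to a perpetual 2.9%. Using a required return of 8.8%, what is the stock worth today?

Two-stage DDM. Project D₁…D_4 at 0.167, terminal growth 0.029, discount at r = 0.088.
D_1 = 5.7183
D_2 = 6.6733
D_3 = 7.7877
D_4 = 9.0882
Terminal value at t=4: TV = D_5/(r−g) = 9.3518/(0.088−0.029) = 158.5050
P₀ = 5.7183/(1+0.088)^1 + 6.6733/(1+0.088)^2 + 7.7877/(1+0.088)^3 + 9.0882/(1+0.088)^4 + 158.5050/(1+0.088)^4 = 136.5426

$136.54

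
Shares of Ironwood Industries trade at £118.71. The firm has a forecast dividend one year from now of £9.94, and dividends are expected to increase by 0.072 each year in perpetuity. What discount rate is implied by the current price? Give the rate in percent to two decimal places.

15.57%

Rearranging the constant-growth DDM: r = D₁/P₀ + g.
r = 9.9400 / 118.71 + 0.072 = 0.08373 + 0.072 = 0.15573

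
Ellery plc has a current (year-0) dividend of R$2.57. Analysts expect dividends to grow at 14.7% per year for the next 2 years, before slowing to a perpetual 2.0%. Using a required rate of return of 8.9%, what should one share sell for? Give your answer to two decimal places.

R$47.70

Two-stage DDM. Project D₁…D_2 at 0.147, terminal growth 0.02, discount at r = 0.089.
D_1 = 2.9478
D_2 = 3.3811
Terminal value at t=2: TV = D_3/(r−g) = 3.4487/(0.089−0.02) = 49.9817
P₀ = 2.9478/(1+0.089)^1 + 3.3811/(1+0.089)^2 + 49.9817/(1+0.089)^2 = 47.7038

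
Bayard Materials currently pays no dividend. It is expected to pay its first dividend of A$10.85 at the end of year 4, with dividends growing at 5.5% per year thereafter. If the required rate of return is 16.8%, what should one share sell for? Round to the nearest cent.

Deferred-dividend DDM. At t=3 the remaining stream is a growing perpetuity with first payment D_4 = 10.85.
V_3 = D_4/(r−g) = 10.85/(0.168−0.055) = 96.0177
P₀ = V_3/(1+r)^3 = 96.0177/(1+0.168)^3 = 60.2591

A$60.26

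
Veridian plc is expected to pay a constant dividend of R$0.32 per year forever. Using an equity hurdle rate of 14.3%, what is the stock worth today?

R$2.24

Zero-growth DDM (perpetuity): P₀ = D/r = 0.32 / 0.143 = 2.2378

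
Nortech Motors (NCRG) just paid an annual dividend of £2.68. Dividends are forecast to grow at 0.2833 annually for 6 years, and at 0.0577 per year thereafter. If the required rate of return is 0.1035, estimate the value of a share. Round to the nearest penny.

Two-stage DDM. Project D₁…D_6 at 0.2833, terminal growth 0.0577, discount at r = 0.1035.
D_1 = 3.4392
D_2 = 4.4136
D_3 = 5.6639
D_4 = 7.2685
D_5 = 9.3277
D_6 = 11.9703
Terminal value at t=6: TV = D_7/(r−g) = 12.6610/(0.1035−0.0577) = 276.4401
P₀ = 3.4392/(1+0.1035)^1 + 4.4136/(1+0.1035)^2 + 5.6639/(1+0.1035)^3 + 7.2685/(1+0.1035)^4 + 9.3277/(1+0.1035)^5 + 11.9703/(1+0.1035)^6 + 276.4401/(1+0.1035)^6 = 181.2850

£181.28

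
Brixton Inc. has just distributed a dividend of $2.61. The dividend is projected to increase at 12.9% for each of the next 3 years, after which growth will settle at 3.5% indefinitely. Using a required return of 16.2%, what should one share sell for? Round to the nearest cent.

$26.90

Two-stage DDM. Project D₁…D_3 at 0.129, terminal growth 0.035, discount at r = 0.162.
D_1 = 2.9467
D_2 = 3.3268
D_3 = 3.7560
Terminal value at t=3: TV = D_4/(r−g) = 3.8874/(0.162−0.035) = 30.6097
P₀ = 2.9467/(1+0.162)^1 + 3.3268/(1+0.162)^2 + 3.7560/(1+0.162)^3 + 30.6097/(1+0.162)^3 = 26.9029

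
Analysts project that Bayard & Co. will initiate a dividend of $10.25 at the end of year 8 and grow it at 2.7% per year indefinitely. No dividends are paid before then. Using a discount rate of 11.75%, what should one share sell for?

$52.04

Deferred-dividend DDM. At t=7 the remaining stream is a growing perpetuity with first payment D_8 = 10.25.
V_7 = D_8/(r−g) = 10.25/(0.1175−0.027) = 113.2597
P₀ = V_7/(1+r)^7 = 113.2597/(1+0.1175)^7 = 52.0406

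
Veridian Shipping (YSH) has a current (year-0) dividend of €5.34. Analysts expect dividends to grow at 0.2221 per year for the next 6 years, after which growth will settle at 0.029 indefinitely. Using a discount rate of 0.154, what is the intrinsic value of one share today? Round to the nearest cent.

Two-stage DDM. Project D₁…D_6 at 0.2221, terminal growth 0.029, discount at r = 0.154.
D_1 = 6.5260
D_2 = 7.9754
D_3 = 9.7468
D_4 = 11.9115
D_5 = 14.5571
D_6 = 17.7902
Terminal value at t=6: TV = D_7/(r−g) = 18.3062/(0.154−0.029) = 146.4492
P₀ = 6.5260/(1+0.154)^1 + 7.9754/(1+0.154)^2 + 9.7468/(1+0.154)^3 + 11.9115/(1+0.154)^4 + 14.5571/(1+0.154)^5 + 17.7902/(1+0.154)^6 + 146.4492/(1+0.154)^6 = 101.3569

€101.36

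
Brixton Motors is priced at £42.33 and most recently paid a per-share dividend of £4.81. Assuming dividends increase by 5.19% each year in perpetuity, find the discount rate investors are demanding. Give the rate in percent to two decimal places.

Rearranging the constant-growth DDM: r = D₁/P₀ + g.
D₁ = 4.81 × (1 + 0.0519) = 5.0596.
r = 5.0596 / 42.33 + 0.0519 = 0.11953 + 0.0519 = 0.17143

17.14%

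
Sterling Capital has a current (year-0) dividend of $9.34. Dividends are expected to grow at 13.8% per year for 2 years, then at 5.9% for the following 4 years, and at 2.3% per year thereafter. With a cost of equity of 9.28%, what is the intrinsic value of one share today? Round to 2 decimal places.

Three-stage DDM. Project D₁…D_6; terminal Gordon value at t=6 with g = 0.023; discount at r = 0.0928.
D_1 = 10.6289
D_2 = 12.0957
D_3 = 12.8094
D_4 = 13.5651
D_5 = 14.3655
D_6 = 15.2130
TV_6 = 15.5629/(0.0928−0.023) = 222.9644
P₀ = Σ Dₜ/(1+r)ᵗ + TV_6/(1+r)^6 = 188.2476

$188.25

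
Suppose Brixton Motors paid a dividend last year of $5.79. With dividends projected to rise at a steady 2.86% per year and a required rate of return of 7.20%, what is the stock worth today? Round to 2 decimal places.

$137.23

Gordon growth model: P₀ = D₁/(r − g). D₁ = 5.79 × (1 + 0.0286) = 5.9556.
P₀ = 5.9556 / (0.072 − 0.0286) = 5.9556 / 0.0434 = 137.2257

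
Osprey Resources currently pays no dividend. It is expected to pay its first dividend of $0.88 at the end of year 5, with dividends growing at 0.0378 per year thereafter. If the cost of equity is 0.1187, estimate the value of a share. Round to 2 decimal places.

$6.95

Deferred-dividend DDM. At t=4 the remaining stream is a growing perpetuity with first payment D_5 = 0.88.
V_4 = D_5/(r−g) = 0.88/(0.1187−0.0378) = 10.8776
P₀ = V_4/(1+r)^4 = 10.8776/(1+0.1187)^4 = 6.9451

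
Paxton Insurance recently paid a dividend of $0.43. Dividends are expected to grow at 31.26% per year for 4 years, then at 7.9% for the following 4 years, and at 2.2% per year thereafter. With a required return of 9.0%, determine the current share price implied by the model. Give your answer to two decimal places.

$19.37

Three-stage DDM. Project D₁…D_8; terminal Gordon value at t=8 with g = 0.022; discount at r = 0.09.
D_1 = 0.5644
D_2 = 0.7409
D_3 = 0.9724
D_4 = 1.2764
D_5 = 1.3773
D_6 = 1.4861
D_7 = 1.6035
D_8 = 1.7302
TV_8 = 1.7682/(0.09−0.022) = 26.0031
P₀ = Σ Dₜ/(1+r)ᵗ + TV_8/(1+r)^8 = 19.3733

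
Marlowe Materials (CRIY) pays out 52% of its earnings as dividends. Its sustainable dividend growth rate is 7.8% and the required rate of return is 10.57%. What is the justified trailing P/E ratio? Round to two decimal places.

Justified trailing P/E = b(1+g)/(r−g) = 0.52×(1+0.078)/(0.1057−0.078) = 20.2368

20.24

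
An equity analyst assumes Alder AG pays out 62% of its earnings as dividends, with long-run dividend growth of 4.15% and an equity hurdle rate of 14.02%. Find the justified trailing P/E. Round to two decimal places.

Justified trailing P/E = b(1+g)/(r−g) = 0.62×(1+0.0415)/(0.1402−0.0415) = 6.5424

6.54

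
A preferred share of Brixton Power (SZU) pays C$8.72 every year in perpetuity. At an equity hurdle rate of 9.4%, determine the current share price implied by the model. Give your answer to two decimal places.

C$92.77

Zero-growth DDM (perpetuity): P₀ = D/r = 8.72 / 0.094 = 92.7660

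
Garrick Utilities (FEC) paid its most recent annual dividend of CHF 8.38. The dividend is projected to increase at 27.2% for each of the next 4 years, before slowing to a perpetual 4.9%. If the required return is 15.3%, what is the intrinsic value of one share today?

CHF 168.31

Two-stage DDM. Project D₁…D_4 at 0.272, terminal growth 0.049, discount at r = 0.153.
D_1 = 10.6594
D_2 = 13.5587
D_3 = 17.2467
D_4 = 21.9378
Terminal value at t=4: TV = D_5/(r−g) = 23.0127/(0.153−0.049) = 221.2762
P₀ = 10.6594/(1+0.153)^1 + 13.5587/(1+0.153)^2 + 17.2467/(1+0.153)^3 + 21.9378/(1+0.153)^4 + 221.2762/(1+0.153)^4 = 168.3123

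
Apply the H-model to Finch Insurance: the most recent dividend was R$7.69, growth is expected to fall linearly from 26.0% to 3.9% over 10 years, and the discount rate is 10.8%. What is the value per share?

R$238.95

H-model: P₀ = D₀[(1+g_L) + H(g_S−g_L)]/(r−g_L), with H = 10/2 = 5.
P₀ = 7.69 × [(1+0.039) + 5×(0.26−0.039)] / (0.108−0.039)
   = 7.69 × 2.1440 / 0.069 = 238.9472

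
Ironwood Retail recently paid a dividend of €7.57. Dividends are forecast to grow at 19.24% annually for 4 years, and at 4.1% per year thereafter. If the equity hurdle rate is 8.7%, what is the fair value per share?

€286.43

Two-stage DDM. Project D₁…D_4 at 0.1924, terminal growth 0.041, discount at r = 0.087.
D_1 = 9.0265
D_2 = 10.7632
D_3 = 12.8340
D_4 = 15.3033
Terminal value at t=4: TV = D_5/(r−g) = 15.9307/(0.087−0.041) = 346.3193
P₀ = 9.0265/(1+0.087)^1 + 10.7632/(1+0.087)^2 + 12.8340/(1+0.087)^3 + 15.3033/(1+0.087)^4 + 346.3193/(1+0.087)^4 = 286.4281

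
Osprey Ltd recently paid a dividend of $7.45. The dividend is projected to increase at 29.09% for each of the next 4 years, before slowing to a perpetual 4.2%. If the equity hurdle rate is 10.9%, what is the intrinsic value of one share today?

$256.91

Two-stage DDM. Project D₁…D_4 at 0.2909, terminal growth 0.042, discount at r = 0.109.
D_1 = 9.6172
D_2 = 12.4148
D_3 = 16.0263
D_4 = 20.6884
Terminal value at t=4: TV = D_5/(r−g) = 21.5573/(0.109−0.042) = 321.7508
P₀ = 9.6172/(1+0.109)^1 + 12.4148/(1+0.109)^2 + 16.0263/(1+0.109)^3 + 20.6884/(1+0.109)^4 + 321.7508/(1+0.109)^4 = 256.9064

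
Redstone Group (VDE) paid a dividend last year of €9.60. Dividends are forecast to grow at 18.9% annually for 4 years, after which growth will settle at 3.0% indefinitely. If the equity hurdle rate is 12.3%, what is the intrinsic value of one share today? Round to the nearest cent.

€177.99

Two-stage DDM. Project D₁…D_4 at 0.189, terminal growth 0.03, discount at r = 0.123.
D_1 = 11.4144
D_2 = 13.5717
D_3 = 16.1368
D_4 = 19.1866
Terminal value at t=4: TV = D_5/(r−g) = 19.7622/(0.123−0.03) = 212.4971
P₀ = 11.4144/(1+0.123)^1 + 13.5717/(1+0.123)^2 + 16.1368/(1+0.123)^3 + 19.1866/(1+0.123)^4 + 212.4971/(1+0.123)^4 = 177.9919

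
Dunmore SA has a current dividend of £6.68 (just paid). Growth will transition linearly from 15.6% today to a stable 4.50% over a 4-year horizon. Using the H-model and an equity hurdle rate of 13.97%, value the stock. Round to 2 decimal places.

H-model: P₀ = D₀[(1+g_L) + H(g_S−g_L)]/(r−g_L), with H = 4/2 = 2.
P₀ = 6.68 × [(1+0.045) + 2×(0.156−0.045)] / (0.1397−0.045)
   = 6.68 × 1.2670 / 0.0947 = 89.3723

£89.37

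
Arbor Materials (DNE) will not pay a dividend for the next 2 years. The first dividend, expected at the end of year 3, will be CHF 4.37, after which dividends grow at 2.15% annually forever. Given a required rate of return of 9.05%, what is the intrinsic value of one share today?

CHF 53.26

Deferred-dividend DDM. At t=2 the remaining stream is a growing perpetuity with first payment D_3 = 4.37.
V_2 = D_3/(r−g) = 4.37/(0.0905−0.0215) = 63.3333
P₀ = V_2/(1+r)^2 = 63.3333/(1+0.0905)^2 = 53.2575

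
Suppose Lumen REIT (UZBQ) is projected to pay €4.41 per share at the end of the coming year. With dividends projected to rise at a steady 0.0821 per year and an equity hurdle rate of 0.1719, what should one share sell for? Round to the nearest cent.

Gordon growth model: P₀ = D₁/(r − g), with D₁ = 4.41 given directly.
P₀ = 4.4100 / (0.1719 − 0.0821) = 4.4100 / 0.0898 = 49.1091

€49.11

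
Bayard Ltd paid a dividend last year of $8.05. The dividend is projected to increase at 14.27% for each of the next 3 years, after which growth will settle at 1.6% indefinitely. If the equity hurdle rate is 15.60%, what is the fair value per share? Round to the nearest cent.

Two-stage DDM. Project D₁…D_3 at 0.1427, terminal growth 0.016, discount at r = 0.156.
D_1 = 9.1987
D_2 = 10.5114
D_3 = 12.0114
Terminal value at t=3: TV = D_4/(r−g) = 12.2036/(0.156−0.016) = 87.1682
P₀ = 9.1987/(1+0.156)^1 + 10.5114/(1+0.156)^2 + 12.0114/(1+0.156)^3 + 87.1682/(1+0.156)^3 = 80.0253

$80.03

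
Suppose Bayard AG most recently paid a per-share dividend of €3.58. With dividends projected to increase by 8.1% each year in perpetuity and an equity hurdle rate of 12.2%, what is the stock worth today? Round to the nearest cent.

€94.39

Gordon growth model: P₀ = D₁/(r − g). D₁ = 3.58 × (1 + 0.081) = 3.8700.
P₀ = 3.8700 / (0.122 − 0.081) = 3.8700 / 0.041 = 94.3898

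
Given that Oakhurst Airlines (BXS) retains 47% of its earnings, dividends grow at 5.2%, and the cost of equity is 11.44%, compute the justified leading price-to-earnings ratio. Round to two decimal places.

8.49

Payout ratio b = 1 − 0.47 = 0.53.
Justified leading P/E = b/(r−g) = 0.53/(0.1144−0.052) = 8.4936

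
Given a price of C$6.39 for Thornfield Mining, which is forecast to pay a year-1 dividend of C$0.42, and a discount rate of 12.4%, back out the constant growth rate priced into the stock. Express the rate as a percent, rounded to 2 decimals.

From P₀ = D₁/(r − g), the implied growth is g = r − D₁/P₀.
g = 0.124 − 0.42/6.39 = 0.124 − 0.06573 = 0.05827

5.83%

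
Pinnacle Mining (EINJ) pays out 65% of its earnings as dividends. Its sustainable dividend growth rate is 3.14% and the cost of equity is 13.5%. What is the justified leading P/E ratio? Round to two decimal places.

Justified leading P/E = b/(r−g) = 0.65/(0.135−0.0314) = 6.2741

6.27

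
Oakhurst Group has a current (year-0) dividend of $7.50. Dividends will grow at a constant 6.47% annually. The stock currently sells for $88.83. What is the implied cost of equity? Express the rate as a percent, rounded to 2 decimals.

15.46%

Rearranging the constant-growth DDM: r = D₁/P₀ + g.
D₁ = 7.50 × (1 + 0.0647) = 7.9852.
r = 7.9852 / 88.83 + 0.0647 = 0.08989 + 0.0647 = 0.15459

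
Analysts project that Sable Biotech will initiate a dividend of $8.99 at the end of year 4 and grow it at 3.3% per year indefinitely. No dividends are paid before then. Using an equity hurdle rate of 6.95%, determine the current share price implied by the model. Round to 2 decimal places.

Deferred-dividend DDM. At t=3 the remaining stream is a growing perpetuity with first payment D_4 = 8.99.
V_3 = D_4/(r−g) = 8.99/(0.0695−0.033) = 246.3014
P₀ = V_3/(1+r)^3 = 246.3014/(1+0.0695)^3 = 201.3374

$201.34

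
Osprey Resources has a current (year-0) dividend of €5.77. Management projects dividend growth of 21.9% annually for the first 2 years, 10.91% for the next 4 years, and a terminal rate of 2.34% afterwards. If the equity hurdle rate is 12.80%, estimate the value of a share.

Three-stage DDM. Project D₁…D_6; terminal Gordon value at t=6 with g = 0.0234; discount at r = 0.128.
D_1 = 7.0336
D_2 = 8.5740
D_3 = 9.5094
D_4 = 10.5469
D_5 = 11.6976
D_6 = 12.9738
TV_6 = 13.2774/(0.128−0.0234) = 126.9345
P₀ = Σ Dₜ/(1+r)ᵗ + TV_6/(1+r)^6 = 100.4383

€100.44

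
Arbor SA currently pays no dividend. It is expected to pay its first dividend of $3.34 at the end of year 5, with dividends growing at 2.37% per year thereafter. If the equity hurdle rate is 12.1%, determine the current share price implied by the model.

$21.74

Deferred-dividend DDM. At t=4 the remaining stream is a growing perpetuity with first payment D_5 = 3.34.
V_4 = D_5/(r−g) = 3.34/(0.121−0.0237) = 34.3268
P₀ = V_4/(1+r)^4 = 34.3268/(1+0.121)^4 = 21.7376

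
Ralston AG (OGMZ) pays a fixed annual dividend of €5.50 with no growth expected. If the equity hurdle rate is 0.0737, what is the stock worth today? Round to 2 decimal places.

Zero-growth DDM (perpetuity): P₀ = D/r = 5.50 / 0.0737 = 74.6269

€74.63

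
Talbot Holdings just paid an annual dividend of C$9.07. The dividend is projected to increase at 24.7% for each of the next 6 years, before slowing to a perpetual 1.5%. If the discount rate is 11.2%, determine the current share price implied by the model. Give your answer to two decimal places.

C$271.58

Two-stage DDM. Project D₁…D_6 at 0.247, terminal growth 0.015, discount at r = 0.112.
D_1 = 11.3103
D_2 = 14.1039
D_3 = 17.5876
D_4 = 21.9317
D_5 = 27.3489
D_6 = 34.1041
Terminal value at t=6: TV = D_7/(r−g) = 34.6156/(0.112−0.015) = 356.8620
P₀ = 11.3103/(1+0.112)^1 + 14.1039/(1+0.112)^2 + 17.5876/(1+0.112)^3 + 21.9317/(1+0.112)^4 + 27.3489/(1+0.112)^5 + 34.1041/(1+0.112)^6 + 356.8620/(1+0.112)^6 = 271.5768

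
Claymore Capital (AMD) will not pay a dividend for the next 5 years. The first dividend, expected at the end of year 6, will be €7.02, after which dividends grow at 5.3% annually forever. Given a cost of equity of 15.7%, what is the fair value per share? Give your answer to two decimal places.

€32.56

Deferred-dividend DDM. At t=5 the remaining stream is a growing perpetuity with first payment D_6 = 7.02.
V_5 = D_6/(r−g) = 7.02/(0.157−0.053) = 67.5000
P₀ = V_5/(1+r)^5 = 67.5000/(1+0.157)^5 = 32.5564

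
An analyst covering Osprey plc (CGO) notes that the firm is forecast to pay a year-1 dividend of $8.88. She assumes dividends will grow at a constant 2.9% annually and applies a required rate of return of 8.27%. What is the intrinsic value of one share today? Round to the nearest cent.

Gordon growth model: P₀ = D₁/(r − g), with D₁ = 8.88 given directly.
P₀ = 8.8800 / (0.0827 − 0.029) = 8.8800 / 0.0537 = 165.3631

$165.36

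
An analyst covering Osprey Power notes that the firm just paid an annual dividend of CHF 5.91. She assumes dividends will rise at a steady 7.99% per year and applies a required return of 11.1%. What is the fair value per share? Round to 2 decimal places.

Gordon growth model: P₀ = D₁/(r − g). D₁ = 5.91 × (1 + 0.0799) = 6.3822.
P₀ = 6.3822 / (0.111 − 0.0799) = 6.3822 / 0.0311 = 205.2157

CHF 205.22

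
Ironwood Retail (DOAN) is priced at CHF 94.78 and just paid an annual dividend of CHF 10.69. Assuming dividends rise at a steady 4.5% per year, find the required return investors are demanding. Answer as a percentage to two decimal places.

Rearranging the constant-growth DDM: r = D₁/P₀ + g.
D₁ = 10.69 × (1 + 0.045) = 11.1710.
r = 11.1710 / 94.78 + 0.045 = 0.11786 + 0.045 = 0.16286

16.29%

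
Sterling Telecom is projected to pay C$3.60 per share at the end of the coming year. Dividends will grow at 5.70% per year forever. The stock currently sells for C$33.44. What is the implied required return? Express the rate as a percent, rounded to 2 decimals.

16.47%

Rearranging the constant-growth DDM: r = D₁/P₀ + g.
r = 3.6000 / 33.44 + 0.057 = 0.10766 + 0.057 = 0.16466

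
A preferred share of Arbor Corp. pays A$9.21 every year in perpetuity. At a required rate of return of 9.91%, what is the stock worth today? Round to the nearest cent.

A$92.94

Zero-growth DDM (perpetuity): P₀ = D/r = 9.21 / 0.0991 = 92.9364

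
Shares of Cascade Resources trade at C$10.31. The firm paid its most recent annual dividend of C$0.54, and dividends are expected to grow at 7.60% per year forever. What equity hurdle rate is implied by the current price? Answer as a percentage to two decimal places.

Rearranging the constant-growth DDM: r = D₁/P₀ + g.
D₁ = 0.54 × (1 + 0.076) = 0.5810.
r = 0.5810 / 10.31 + 0.076 = 0.05636 + 0.076 = 0.13236

13.24%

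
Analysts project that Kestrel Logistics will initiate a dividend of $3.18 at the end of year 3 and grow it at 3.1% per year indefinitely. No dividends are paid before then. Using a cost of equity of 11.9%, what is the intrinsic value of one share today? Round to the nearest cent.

Deferred-dividend DDM. At t=2 the remaining stream is a growing perpetuity with first payment D_3 = 3.18.
V_2 = D_3/(r−g) = 3.18/(0.119−0.031) = 36.1364
P₀ = V_2/(1+r)^2 = 36.1364/(1+0.119)^2 = 28.8592

$28.86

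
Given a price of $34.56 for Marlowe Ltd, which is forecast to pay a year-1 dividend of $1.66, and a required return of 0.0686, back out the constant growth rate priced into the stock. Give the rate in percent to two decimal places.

From P₀ = D₁/(r − g), the implied growth is g = r − D₁/P₀.
g = 0.0686 − 1.66/34.56 = 0.0686 − 0.04803 = 0.02057

2.06%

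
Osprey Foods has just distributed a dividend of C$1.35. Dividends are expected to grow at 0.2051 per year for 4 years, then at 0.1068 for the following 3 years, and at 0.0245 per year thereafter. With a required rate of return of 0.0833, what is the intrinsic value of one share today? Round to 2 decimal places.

Three-stage DDM. Project D₁…D_7; terminal Gordon value at t=7 with g = 0.0245; discount at r = 0.0833.
D_1 = 1.6269
D_2 = 1.9606
D_3 = 2.3627
D_4 = 2.8473
D_5 = 3.1513
D_6 = 3.4879
D_7 = 3.8604
TV_7 = 3.9550/(0.0833−0.0245) = 67.2618
P₀ = Σ Dₜ/(1+r)ᵗ + TV_7/(1+r)^7 = 51.9909

C$51.99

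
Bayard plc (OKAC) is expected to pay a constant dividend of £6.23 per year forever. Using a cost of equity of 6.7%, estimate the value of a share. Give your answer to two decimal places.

Zero-growth DDM (perpetuity): P₀ = D/r = 6.23 / 0.067 = 92.9851

£92.99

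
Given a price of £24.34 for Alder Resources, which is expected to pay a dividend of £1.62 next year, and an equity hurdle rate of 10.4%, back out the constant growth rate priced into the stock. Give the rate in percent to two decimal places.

From P₀ = D₁/(r − g), the implied growth is g = r − D₁/P₀.
g = 0.104 − 1.62/24.34 = 0.104 − 0.06656 = 0.03744

3.74%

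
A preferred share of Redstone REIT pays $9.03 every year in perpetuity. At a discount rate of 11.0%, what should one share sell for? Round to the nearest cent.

Zero-growth DDM (perpetuity): P₀ = D/r = 9.03 / 0.11 = 82.0909

$82.09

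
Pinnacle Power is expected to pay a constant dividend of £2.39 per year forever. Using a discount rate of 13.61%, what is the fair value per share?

Zero-growth DDM (perpetuity): P₀ = D/r = 2.39 / 0.1361 = 17.5606

£17.56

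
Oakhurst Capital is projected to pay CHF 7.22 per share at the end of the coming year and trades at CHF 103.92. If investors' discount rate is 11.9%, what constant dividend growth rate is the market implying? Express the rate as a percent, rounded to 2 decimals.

From P₀ = D₁/(r − g), the implied growth is g = r − D₁/P₀.
g = 0.119 − 7.22/103.92 = 0.119 − 0.06948 = 0.04952

4.95%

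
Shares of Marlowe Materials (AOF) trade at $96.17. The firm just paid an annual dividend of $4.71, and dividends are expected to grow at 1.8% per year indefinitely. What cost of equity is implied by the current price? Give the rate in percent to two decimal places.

6.79%

Rearranging the constant-growth DDM: r = D₁/P₀ + g.
D₁ = 4.71 × (1 + 0.018) = 4.7948.
r = 4.7948 / 96.17 + 0.018 = 0.04986 + 0.018 = 0.06786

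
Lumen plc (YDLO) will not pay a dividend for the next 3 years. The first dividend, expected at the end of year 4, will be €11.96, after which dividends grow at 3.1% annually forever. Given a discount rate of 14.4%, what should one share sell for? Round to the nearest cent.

€70.69

Deferred-dividend DDM. At t=3 the remaining stream is a growing perpetuity with first payment D_4 = 11.96.
V_3 = D_4/(r−g) = 11.96/(0.144−0.031) = 105.8407
P₀ = V_3/(1+r)^3 = 105.8407/(1+0.144)^3 = 70.6927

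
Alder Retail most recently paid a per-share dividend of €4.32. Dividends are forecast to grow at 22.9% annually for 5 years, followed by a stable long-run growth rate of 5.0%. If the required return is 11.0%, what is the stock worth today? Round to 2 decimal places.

€155.42

Two-stage DDM. Project D₁…D_5 at 0.229, terminal growth 0.05, discount at r = 0.11.
D_1 = 5.3093
D_2 = 6.5251
D_3 = 8.0194
D_4 = 9.8558
D_5 = 12.1128
Terminal value at t=5: TV = D_6/(r−g) = 12.7184/(0.11−0.05) = 211.9733
P₀ = 5.3093/(1+0.11)^1 + 6.5251/(1+0.11)^2 + 8.0194/(1+0.11)^3 + 9.8558/(1+0.11)^4 + 12.1128/(1+0.11)^5 + 211.9733/(1+0.11)^5 = 155.4192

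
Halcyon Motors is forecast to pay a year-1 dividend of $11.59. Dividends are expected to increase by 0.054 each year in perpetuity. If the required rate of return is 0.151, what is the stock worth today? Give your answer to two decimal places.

Gordon growth model: P₀ = D₁/(r − g), with D₁ = 11.59 given directly.
P₀ = 11.5900 / (0.151 − 0.054) = 11.5900 / 0.097 = 119.4845

$119.48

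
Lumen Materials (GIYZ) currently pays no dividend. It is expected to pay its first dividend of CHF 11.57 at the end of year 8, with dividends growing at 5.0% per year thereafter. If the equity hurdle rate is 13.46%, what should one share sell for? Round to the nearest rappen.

Deferred-dividend DDM. At t=7 the remaining stream is a growing perpetuity with first payment D_8 = 11.57.
V_7 = D_8/(r−g) = 11.57/(0.1346−0.05) = 136.7612
P₀ = V_7/(1+r)^7 = 136.7612/(1+0.1346)^7 = 56.5020

CHF 56.50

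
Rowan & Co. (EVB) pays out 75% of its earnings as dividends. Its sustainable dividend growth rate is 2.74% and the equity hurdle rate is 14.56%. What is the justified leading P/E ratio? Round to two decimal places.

6.35

Justified leading P/E = b/(r−g) = 0.75/(0.1456−0.0274) = 6.3452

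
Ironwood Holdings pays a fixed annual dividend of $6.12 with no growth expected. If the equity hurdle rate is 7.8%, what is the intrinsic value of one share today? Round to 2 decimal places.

$78.46

Zero-growth DDM (perpetuity): P₀ = D/r = 6.12 / 0.078 = 78.4615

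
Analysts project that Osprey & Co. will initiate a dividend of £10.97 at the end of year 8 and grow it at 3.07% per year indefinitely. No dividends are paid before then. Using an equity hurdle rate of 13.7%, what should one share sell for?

£42.01

Deferred-dividend DDM. At t=7 the remaining stream is a growing perpetuity with first payment D_8 = 10.97.
V_7 = D_8/(r−g) = 10.97/(0.137−0.0307) = 103.1985
P₀ = V_7/(1+r)^7 = 103.1985/(1+0.137)^7 = 42.0098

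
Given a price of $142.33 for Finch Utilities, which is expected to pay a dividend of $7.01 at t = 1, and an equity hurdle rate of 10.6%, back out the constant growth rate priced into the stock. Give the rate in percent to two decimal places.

From P₀ = D₁/(r − g), the implied growth is g = r − D₁/P₀.
g = 0.106 − 7.01/142.33 = 0.106 − 0.04925 = 0.05675

5.67%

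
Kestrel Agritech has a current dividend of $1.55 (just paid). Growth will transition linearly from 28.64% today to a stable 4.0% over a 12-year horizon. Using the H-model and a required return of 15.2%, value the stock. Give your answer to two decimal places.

$34.85

H-model: P₀ = D₀[(1+g_L) + H(g_S−g_L)]/(r−g_L), with H = 12/2 = 6.
P₀ = 1.55 × [(1+0.04) + 6×(0.2864−0.04)] / (0.152−0.04)
   = 1.55 × 2.5184 / 0.112 = 34.8529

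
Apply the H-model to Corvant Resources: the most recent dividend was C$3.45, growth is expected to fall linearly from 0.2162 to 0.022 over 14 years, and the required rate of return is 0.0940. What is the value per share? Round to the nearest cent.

C$114.11

H-model: P₀ = D₀[(1+g_L) + H(g_S−g_L)]/(r−g_L), with H = 14/2 = 7.
P₀ = 3.45 × [(1+0.022) + 7×(0.2162−0.022)] / (0.094−0.022)
   = 3.45 × 2.3814 / 0.072 = 114.1087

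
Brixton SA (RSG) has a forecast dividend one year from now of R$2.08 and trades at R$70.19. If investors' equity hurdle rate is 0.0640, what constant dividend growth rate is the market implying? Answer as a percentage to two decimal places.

3.44%

From P₀ = D₁/(r − g), the implied growth is g = r − D₁/P₀.
g = 0.064 − 2.08/70.19 = 0.064 − 0.02963 = 0.03437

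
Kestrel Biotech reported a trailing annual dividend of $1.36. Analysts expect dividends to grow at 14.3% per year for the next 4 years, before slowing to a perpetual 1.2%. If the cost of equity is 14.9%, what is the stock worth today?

$15.21

Two-stage DDM. Project D₁…D_4 at 0.143, terminal growth 0.012, discount at r = 0.149.
D_1 = 1.5545
D_2 = 1.7768
D_3 = 2.0308
D_4 = 2.3213
Terminal value at t=4: TV = D_5/(r−g) = 2.3491/(0.149−0.012) = 17.1468
P₀ = 1.5545/(1+0.149)^1 + 1.7768/(1+0.149)^2 + 2.0308/(1+0.149)^3 + 2.3213/(1+0.149)^4 + 17.1468/(1+0.149)^4 = 15.2073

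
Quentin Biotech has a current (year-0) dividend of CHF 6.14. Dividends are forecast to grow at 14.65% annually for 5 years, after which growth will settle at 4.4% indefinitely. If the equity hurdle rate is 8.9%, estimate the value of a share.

CHF 220.16

Two-stage DDM. Project D₁…D_5 at 0.1465, terminal growth 0.044, discount at r = 0.089.
D_1 = 7.0395
D_2 = 8.0708
D_3 = 9.2532
D_4 = 10.6088
D_5 = 12.1629
Terminal value at t=5: TV = D_6/(r−g) = 12.6981/(0.089−0.044) = 282.1803
P₀ = 7.0395/(1+0.089)^1 + 8.0708/(1+0.089)^2 + 9.2532/(1+0.089)^3 + 10.6088/(1+0.089)^4 + 12.1629/(1+0.089)^5 + 282.1803/(1+0.089)^5 = 220.1606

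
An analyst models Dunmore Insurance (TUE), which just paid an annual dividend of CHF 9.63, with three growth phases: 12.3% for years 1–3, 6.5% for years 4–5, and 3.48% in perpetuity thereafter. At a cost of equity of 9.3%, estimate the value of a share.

Three-stage DDM. Project D₁…D_5; terminal Gordon value at t=5 with g = 0.0348; discount at r = 0.093.
D_1 = 10.8145
D_2 = 12.1447
D_3 = 13.6385
D_4 = 14.5250
D_5 = 15.4691
TV_5 = 16.0074/(0.093−0.0348) = 275.0415
P₀ = Σ Dₜ/(1+r)ᵗ + TV_5/(1+r)^5 = 226.9174

CHF 226.92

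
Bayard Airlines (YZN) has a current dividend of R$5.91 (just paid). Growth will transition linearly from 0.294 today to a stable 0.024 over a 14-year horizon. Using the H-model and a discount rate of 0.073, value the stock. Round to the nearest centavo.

H-model: P₀ = D₀[(1+g_L) + H(g_S−g_L)]/(r−g_L), with H = 14/2 = 7.
P₀ = 5.91 × [(1+0.024) + 7×(0.294−0.024)] / (0.073−0.024)
   = 5.91 × 2.9140 / 0.049 = 351.4641

R$351.46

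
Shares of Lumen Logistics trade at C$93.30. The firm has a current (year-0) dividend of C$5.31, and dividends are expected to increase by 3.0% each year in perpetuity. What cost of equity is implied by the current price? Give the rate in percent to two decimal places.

8.86%

Rearranging the constant-growth DDM: r = D₁/P₀ + g.
D₁ = 5.31 × (1 + 0.03) = 5.4693.
r = 5.4693 / 93.30 + 0.03 = 0.05862 + 0.03 = 0.08862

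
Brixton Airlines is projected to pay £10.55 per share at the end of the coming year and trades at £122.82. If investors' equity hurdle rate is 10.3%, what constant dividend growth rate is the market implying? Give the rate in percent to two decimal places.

From P₀ = D₁/(r − g), the implied growth is g = r − D₁/P₀.
g = 0.103 − 10.55/122.82 = 0.103 − 0.08590 = 0.01710

1.71%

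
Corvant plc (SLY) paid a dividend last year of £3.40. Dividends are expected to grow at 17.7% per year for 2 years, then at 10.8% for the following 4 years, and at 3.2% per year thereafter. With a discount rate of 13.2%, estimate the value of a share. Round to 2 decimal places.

Three-stage DDM. Project D₁…D_6; terminal Gordon value at t=6 with g = 0.032; discount at r = 0.132.
D_1 = 4.0018
D_2 = 4.7101
D_3 = 5.2188
D_4 = 5.7824
D_5 = 6.4069
D_6 = 7.0989
TV_6 = 7.3261/(0.132−0.032) = 73.2606
P₀ = Σ Dₜ/(1+r)ᵗ + TV_6/(1+r)^6 = 55.9677

£55.97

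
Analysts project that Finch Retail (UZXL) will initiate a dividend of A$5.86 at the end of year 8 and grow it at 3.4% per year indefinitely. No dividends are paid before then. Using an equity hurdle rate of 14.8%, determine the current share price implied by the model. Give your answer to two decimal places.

Deferred-dividend DDM. At t=7 the remaining stream is a growing perpetuity with first payment D_8 = 5.86.
V_7 = D_8/(r−g) = 5.86/(0.148−0.034) = 51.4035
P₀ = V_7/(1+r)^7 = 51.4035/(1+0.148)^7 = 19.5614

A$19.56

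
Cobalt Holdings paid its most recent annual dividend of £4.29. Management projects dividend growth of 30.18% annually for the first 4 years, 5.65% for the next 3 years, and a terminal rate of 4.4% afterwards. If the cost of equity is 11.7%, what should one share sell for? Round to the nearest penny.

£142.57

Three-stage DDM. Project D₁…D_7; terminal Gordon value at t=7 with g = 0.044; discount at r = 0.117.
D_1 = 5.5847
D_2 = 7.2702
D_3 = 9.4643
D_4 = 12.3207
D_5 = 13.0168
D_6 = 13.7522
D_7 = 14.5292
TV_7 = 15.1685/(0.117−0.044) = 207.7880
P₀ = Σ Dₜ/(1+r)ᵗ + TV_7/(1+r)^7 = 142.5692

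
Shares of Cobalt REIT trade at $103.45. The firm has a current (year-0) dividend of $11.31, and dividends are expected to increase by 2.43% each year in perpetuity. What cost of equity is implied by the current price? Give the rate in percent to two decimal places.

Rearranging the constant-growth DDM: r = D₁/P₀ + g.
D₁ = 11.31 × (1 + 0.0243) = 11.5848.
r = 11.5848 / 103.45 + 0.0243 = 0.11198 + 0.0243 = 0.13628

13.63%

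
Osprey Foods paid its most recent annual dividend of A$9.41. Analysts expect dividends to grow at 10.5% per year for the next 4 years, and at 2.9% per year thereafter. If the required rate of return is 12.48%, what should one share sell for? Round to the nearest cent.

A$130.16

Two-stage DDM. Project D₁…D_4 at 0.105, terminal growth 0.029, discount at r = 0.1248.
D_1 = 10.3980
D_2 = 11.4898
D_3 = 12.6963
D_4 = 14.0294
Terminal value at t=4: TV = D_5/(r−g) = 14.4362/(0.1248−0.029) = 150.6914
P₀ = 10.3980/(1+0.1248)^1 + 11.4898/(1+0.1248)^2 + 12.6963/(1+0.1248)^3 + 14.0294/(1+0.1248)^4 + 150.6914/(1+0.1248)^4 = 130.1553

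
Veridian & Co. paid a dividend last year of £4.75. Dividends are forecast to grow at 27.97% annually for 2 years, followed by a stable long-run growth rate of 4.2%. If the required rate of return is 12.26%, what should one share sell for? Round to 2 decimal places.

£91.39

Two-stage DDM. Project D₁…D_2 at 0.2797, terminal growth 0.042, discount at r = 0.1226.
D_1 = 6.0786
D_2 = 7.7788
Terminal value at t=2: TV = D_3/(r−g) = 8.1055/(0.1226−0.042) = 100.5640
P₀ = 6.0786/(1+0.1226)^1 + 7.7788/(1+0.1226)^2 + 100.5640/(1+0.1226)^2 = 91.3853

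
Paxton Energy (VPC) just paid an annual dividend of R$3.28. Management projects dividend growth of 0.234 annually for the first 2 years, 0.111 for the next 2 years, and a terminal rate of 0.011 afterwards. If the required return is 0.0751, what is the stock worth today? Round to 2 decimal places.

R$89.95

Three-stage DDM. Project D₁…D_4; terminal Gordon value at t=4 with g = 0.011; discount at r = 0.0751.
D_1 = 4.0475
D_2 = 4.9946
D_3 = 5.5490
D_4 = 6.1650
TV_4 = 6.2328/(0.0751−0.011) = 97.2356
P₀ = Σ Dₜ/(1+r)ᵗ + TV_4/(1+r)^4 = 89.9492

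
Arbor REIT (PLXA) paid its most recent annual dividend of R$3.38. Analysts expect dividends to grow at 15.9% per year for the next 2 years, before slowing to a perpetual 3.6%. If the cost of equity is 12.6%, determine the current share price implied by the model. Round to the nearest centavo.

R$48.28

Two-stage DDM. Project D₁…D_2 at 0.159, terminal growth 0.036, discount at r = 0.126.
D_1 = 3.9174
D_2 = 4.5403
Terminal value at t=2: TV = D_3/(r−g) = 4.7037/(0.126−0.036) = 52.2638
P₀ = 3.9174/(1+0.126)^1 + 4.5403/(1+0.126)^2 + 52.2638/(1+0.126)^2 = 48.2816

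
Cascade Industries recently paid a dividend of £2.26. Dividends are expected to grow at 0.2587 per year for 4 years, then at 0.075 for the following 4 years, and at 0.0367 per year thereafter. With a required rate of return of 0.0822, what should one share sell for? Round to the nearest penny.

Three-stage DDM. Project D₁…D_8; terminal Gordon value at t=8 with g = 0.0367; discount at r = 0.0822.
D_1 = 2.8447
D_2 = 3.5806
D_3 = 4.5069
D_4 = 5.6728
D_5 = 6.0983
D_6 = 6.5556
D_7 = 7.0473
D_8 = 7.5758
TV_8 = 7.8539/(0.0822−0.0367) = 172.6128
P₀ = Σ Dₜ/(1+r)ᵗ + TV_8/(1+r)^8 = 121.3992

£121.40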